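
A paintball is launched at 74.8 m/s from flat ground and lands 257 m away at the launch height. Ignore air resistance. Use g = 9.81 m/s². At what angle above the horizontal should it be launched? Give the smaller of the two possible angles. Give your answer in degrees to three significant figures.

From R = (v₀²/g) sin 2θ: sin 2θ = 9.81 × 257 / 5595.0 = 0.4506.
2θ = 26.78° or 180° − 26.78° = 153.2°, so θ = 13.39° or 76.61°.
The smaller angle is 13.39°.

13.4°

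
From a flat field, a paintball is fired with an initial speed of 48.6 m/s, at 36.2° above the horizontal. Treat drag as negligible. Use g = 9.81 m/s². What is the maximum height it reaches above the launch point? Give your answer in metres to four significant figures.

Resolve: vₓ = 48.60 cos 36.2° = 39.22 m/s and v_y0 = 48.60 sin 36.2° = 28.70 m/s.
Maximum height: H = v_y0² / (2g) = 28.70² / (2 × 9.81) = 41.99 m.

41.99 m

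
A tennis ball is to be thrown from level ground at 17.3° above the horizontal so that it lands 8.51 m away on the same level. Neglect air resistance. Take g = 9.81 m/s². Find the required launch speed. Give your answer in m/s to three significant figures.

From R = (v₀² / g) sin 2θ: v₀ = √(gR / sin 2θ).
v₀ = √(9.81 × 8.51 / sin 34.60°) = √(83.48 / 0.5678) = √147.02 = 12.13 m/s.

12.1 m/s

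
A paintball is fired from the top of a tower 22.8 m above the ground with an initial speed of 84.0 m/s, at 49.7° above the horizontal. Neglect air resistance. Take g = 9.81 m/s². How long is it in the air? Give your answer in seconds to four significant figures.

13.41 s

Components: vₓ = 84.00 cos 49.7° = 54.33 m/s, v_y0 = 84.00 sin 49.7° = 64.06 m/s.
The projectile lands when y = 22.8 + (64.06) t − ½·9.81·t² = 0. Positive root: t = (64.06 + √(64.06² + 2·9.81·22.8)) / 9.81 = (64.06 + 67.47) / 9.81 = 13.41 s.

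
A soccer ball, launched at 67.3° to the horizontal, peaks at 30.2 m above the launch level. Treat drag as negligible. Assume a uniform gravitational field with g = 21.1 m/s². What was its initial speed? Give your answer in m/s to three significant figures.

38.7 m/s

At the peak v_y = 0, so v_y0 = √(2gH) = √(2 × 21.1 × 30.2) = 35.70 m/s.
v_y0 = v₀ sin θ ⇒ v₀ = 35.70 / sin 67.3° = 38.70 m/s.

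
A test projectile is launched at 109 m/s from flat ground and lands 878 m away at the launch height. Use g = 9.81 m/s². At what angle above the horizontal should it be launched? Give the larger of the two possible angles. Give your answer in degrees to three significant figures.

Level-ground range R = v₀² sin(2θ)/g ⇒ sin(2θ) = gR/v₀² = 9.81 × 878 / 109² = 0.7250.
2θ = 46.47° or 180° − 46.47° = 133.5°, so θ = 23.23° or 66.77°.
The larger angle is 66.77°.

66.8°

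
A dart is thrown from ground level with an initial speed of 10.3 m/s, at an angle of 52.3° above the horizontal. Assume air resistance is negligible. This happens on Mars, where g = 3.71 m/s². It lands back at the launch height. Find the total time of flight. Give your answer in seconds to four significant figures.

4.393 s

Components: vₓ = 10.30 cos 52.3° = 6.299 m/s, v_y0 = 10.30 sin 52.3° = 8.150 m/s.
Landing at launch height ⇒ T = 2 v_y0 / g = 2 × 8.150 / 3.71 = 4.393 s.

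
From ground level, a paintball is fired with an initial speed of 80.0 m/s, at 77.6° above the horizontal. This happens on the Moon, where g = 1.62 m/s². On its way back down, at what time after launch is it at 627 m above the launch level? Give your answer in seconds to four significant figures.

Resolve: vₓ = 80.00 cos 77.6° = 17.18 m/s and v_y0 = 80.00 sin 77.6° = 78.13 m/s.
Require v_y0 t − ½ g t² = 627, i.e. 0.8100 t² − 78.13 t + 627 = 0.
t = [78.13 ± √(78.13² − 2·1.62·627)] / 1.62 = (78.13 ± 63.82) / 1.62, so t = 8.834 s or t = 87.63 s.
The descending-branch root is 87.63 s.

87.63 s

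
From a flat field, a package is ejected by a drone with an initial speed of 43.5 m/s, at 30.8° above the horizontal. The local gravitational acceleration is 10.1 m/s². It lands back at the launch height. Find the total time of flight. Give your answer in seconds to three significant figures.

vₓ = 43.50 cos 30.8° = 37.36 m/s; v_y0 = 43.50 sin 30.8° = 22.27 m/s.
It returns to y = 0 when t = 2 v_y0 / g = 2(22.27)/10.1 = 4.411 s.

4.41 s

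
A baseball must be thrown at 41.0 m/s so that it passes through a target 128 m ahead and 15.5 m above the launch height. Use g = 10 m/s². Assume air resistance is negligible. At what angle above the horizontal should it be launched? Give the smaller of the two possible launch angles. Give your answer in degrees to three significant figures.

Trajectory: y = x tanθ − g x² (1 + tan²θ)/(2v₀²). With x = 128, y = 15.5, v₀ = 41.0, g = 10.0:
48.73 tan²θ − 128 tanθ + (64.23) = 0.
tanθ = [128 ± √(128² − 4 × 48.73 × (64.23))] / (2 × 48.73) = (128 ± 62.15) / 97.47, giving tanθ = 0.6756 or 1.951.
θ = 34.04° or 62.86°; the smaller is 34.04°.

34.0°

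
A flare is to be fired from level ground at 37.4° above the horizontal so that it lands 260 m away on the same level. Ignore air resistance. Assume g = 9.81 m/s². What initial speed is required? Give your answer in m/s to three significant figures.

On level ground R = v₀² sin 2θ / g ⇒ v₀ = √(gR / sin 2θ).
v₀ = √(9.81 × 260 / sin 74.80°) = √(2551 / 0.9650) = √2643.1 = 51.41 m/s.

51.4 m/s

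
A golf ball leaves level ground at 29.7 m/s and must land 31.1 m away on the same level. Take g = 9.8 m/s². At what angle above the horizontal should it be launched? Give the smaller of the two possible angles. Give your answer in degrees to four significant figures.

R = v₀² sin 2θ / g gives sin 2θ = gR/v₀² = 9.80·31.1/29.7² = 0.3455.
2θ = 20.21° or 180° − 20.21° = 159.8°, so θ = 10.11° or 79.89°.
The smaller angle is 10.11°.

10.11°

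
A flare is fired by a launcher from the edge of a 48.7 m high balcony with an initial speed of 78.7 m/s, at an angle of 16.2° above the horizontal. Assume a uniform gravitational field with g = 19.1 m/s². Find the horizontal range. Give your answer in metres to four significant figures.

Resolve: vₓ = 78.70 cos 16.2° = 75.58 m/s and v_y0 = 78.70 sin 16.2° = 21.96 m/s.
With up positive and y = 0 at the ground: y(t) = 48.7 + (21.96) t − 9.550 t². Setting y = 0 and taking the positive root: t = [21.96 + √(21.96² + 2·19.1·48.7)] / 19.1 = (21.96 + 48.40) / 19.1 = 3.684 s.
Horizontal distance: R = vₓ t = 75.58 × 3.684 = 278.4 m.

278.4 m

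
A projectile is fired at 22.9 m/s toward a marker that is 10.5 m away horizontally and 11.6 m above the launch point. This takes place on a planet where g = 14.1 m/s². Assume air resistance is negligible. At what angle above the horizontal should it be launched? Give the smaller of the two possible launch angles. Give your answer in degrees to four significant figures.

58.21°

Trajectory: y = x tanθ − g x² (1 + tan²θ)/(2v₀²). With x = 10.5, y = 11.6, v₀ = 22.9, g = 14.1:
1.482 tan²θ − 10.5 tanθ + (13.08) = 0.
tanθ = [10.5 ± √(10.5² − 4 × 1.482 × (13.08))] / (2 × 1.482) = (10.5 ± 5.718) / 2.964, giving tanθ = 1.613 or 5.471.
θ = 58.21° or 79.64°; the smaller is 58.21°.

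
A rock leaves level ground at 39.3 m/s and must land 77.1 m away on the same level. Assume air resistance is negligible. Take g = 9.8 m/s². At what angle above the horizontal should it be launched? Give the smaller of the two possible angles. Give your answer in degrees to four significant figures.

R = v₀² sin 2θ / g gives sin 2θ = gR/v₀² = 9.80·77.1/39.3² = 0.4892.
2θ = 29.29° or 180° − 29.29° = 150.7°, so θ = 14.64° or 75.36°.
The smaller angle is 14.64°.

14.64°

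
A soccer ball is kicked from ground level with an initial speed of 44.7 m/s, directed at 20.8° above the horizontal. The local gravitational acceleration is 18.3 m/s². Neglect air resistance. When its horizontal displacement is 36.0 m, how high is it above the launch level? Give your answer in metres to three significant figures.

Components: vₓ = 44.70 cos 20.8° = 41.79 m/s, v_y0 = 44.70 sin 20.8° = 15.87 m/s.
At x = 36.0 m, t = x/vₓ = 36.0/41.79 = 0.8615 s.
Height: y = v_y0 t − ½ g t² = 15.87 × 0.8615 − 9.150 × 0.8615² = 13.68 − 6.791 = 6.884 m.

6.88 m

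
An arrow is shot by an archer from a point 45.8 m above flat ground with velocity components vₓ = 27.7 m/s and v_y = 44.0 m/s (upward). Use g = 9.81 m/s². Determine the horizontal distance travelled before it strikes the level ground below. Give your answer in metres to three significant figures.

The projectile lands when y = 45.8 + (44.00) t − ½·9.81·t² = 0. Positive root: t = (44.00 + √(44.00² + 2·9.81·45.8)) / 9.81 = (44.00 + 53.24) / 9.81 = 9.912 s.
Horizontal distance: R = vₓ t = 27.70 × 9.912 = 274.6 m.

275 m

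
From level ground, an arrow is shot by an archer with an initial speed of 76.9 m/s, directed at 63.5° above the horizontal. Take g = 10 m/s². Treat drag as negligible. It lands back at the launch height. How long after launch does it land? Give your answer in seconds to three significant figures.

Horizontal component vₓ = 76.90 cos 63.5° = 34.31 m/s; vertical v_y0 = 76.90 sin 63.5° = 68.82 m/s.
It returns to y = 0 when t = 2 v_y0 / g = 2(68.82)/10.0 = 13.76 s.

13.8 s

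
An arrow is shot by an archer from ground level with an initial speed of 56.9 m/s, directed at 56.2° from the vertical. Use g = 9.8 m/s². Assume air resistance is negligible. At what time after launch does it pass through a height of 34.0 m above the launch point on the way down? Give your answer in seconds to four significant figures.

Components: vₓ = 56.90 sin 56.2° = 47.28 m/s, v_y0 = 56.90 cos 56.2° = 31.65 m/s.
Require v_y0 t − ½ g t² = 34.0, i.e. 4.900 t² − 31.65 t + 34.0 = 0.
Quadratic formula: t = (31.65 ± √335.53) / 9.80 = (31.65 ± 18.32) / 9.80 → t = 1.361 s or 5.099 s.
The descending-branch root is 5.099 s.

5.099 s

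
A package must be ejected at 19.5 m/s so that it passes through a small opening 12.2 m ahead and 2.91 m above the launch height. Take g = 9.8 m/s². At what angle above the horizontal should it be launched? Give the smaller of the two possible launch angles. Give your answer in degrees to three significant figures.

Trajectory: y = x tanθ − g x² (1 + tan²θ)/(2v₀²). With x = 12.2, y = 2.91, v₀ = 19.5, g = 9.80:
1.918 tan²θ − 12.2 tanθ + (4.828) = 0.
tanθ = [12.2 ± √(12.2² − 4 × 1.918 × (4.828))] / (2 × 1.918) = (12.2 ± 10.57) / 3.836, giving tanθ = 0.4240 or 5.937.
θ = 22.98° or 80.44°; the smaller is 22.98°.

23.0°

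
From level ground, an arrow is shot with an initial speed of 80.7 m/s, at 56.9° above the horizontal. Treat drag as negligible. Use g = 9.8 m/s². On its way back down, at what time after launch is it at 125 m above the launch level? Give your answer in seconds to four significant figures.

vₓ = 80.70 cos 56.9° = 44.07 m/s; v_y0 = 80.70 sin 56.9° = 67.60 m/s.
Height y(t) = 67.60 t − 4.900 t² = 125 gives 4.900 t² − 67.60 t + 125 = 0.
t = [67.60 ± √(67.60² − 2·9.80·125)] / 9.80 = (67.60 ± 46.05) / 9.80, so t = 2.200 s or t = 11.60 s.
The descending-branch root is 11.60 s.

11.60 s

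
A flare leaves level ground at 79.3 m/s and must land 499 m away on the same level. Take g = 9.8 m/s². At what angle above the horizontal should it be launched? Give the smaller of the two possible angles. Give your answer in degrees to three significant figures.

From R = (v₀²/g) sin 2θ: sin 2θ = 9.80 × 499 / 6288.5 = 0.7776.
2θ = 51.05° or 180° − 51.05° = 129.0°, so θ = 25.52° or 64.48°.
The smaller angle is 25.52°.

25.5°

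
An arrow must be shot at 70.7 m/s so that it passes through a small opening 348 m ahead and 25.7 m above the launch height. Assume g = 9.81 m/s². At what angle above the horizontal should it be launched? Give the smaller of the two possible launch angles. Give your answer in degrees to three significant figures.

26.6°

Trajectory: y = x tanθ − g x² (1 + tan²θ)/(2v₀²). With x = 348, y = 25.7, v₀ = 70.7, g = 9.81:
118.8 tan²θ − 348 tanθ + (144.5) = 0.
tanθ = [348 ± √(348² − 4 × 118.8 × (144.5))] / (2 × 118.8) = (348 ± 228.9) / 237.7, giving tanθ = 0.5011 or 2.427.
θ = 26.61° or 67.61°; the smaller is 26.61°.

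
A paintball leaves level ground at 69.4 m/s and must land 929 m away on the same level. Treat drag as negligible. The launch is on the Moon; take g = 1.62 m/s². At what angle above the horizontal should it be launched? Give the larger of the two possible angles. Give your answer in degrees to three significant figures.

80.9°

R = v₀² sin 2θ / g gives sin 2θ = gR/v₀² = 1.62·929/69.4² = 0.3125.
2θ = 18.21° or 180° − 18.21° = 161.8°, so θ = 9.104° or 80.90°.
The larger angle is 80.90°.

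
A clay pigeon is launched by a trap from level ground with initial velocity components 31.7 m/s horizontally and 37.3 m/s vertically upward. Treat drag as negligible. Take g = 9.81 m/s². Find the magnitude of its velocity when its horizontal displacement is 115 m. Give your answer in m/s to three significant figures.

31.7 m/s

At x = 115 m, t = x/vₓ = 115/31.70 = 3.628 s.
Vertical velocity there: v_y = v_y0 − g t = 37.30 − 9.81 × 3.628 = 1.712 m/s.
Speed: √(vₓ² + v_y²) = √(31.70² + 1.712²) = 31.75 m/s.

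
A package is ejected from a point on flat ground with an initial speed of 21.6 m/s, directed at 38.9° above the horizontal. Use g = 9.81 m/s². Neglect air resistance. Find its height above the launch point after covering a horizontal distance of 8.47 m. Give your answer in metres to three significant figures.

5.59 m

vₓ = 21.60 cos 38.9° = 16.81 m/s; v_y0 = 21.60 sin 38.9° = 13.56 m/s.
Time to reach x = 8.47 m: t = x/vₓ = 8.47/16.81 = 0.5039 s.
Height: y = v_y0 t − ½ g t² = 13.56 × 0.5039 − 4.905 × 0.5039² = 6.834 − 1.245 = 5.589 m.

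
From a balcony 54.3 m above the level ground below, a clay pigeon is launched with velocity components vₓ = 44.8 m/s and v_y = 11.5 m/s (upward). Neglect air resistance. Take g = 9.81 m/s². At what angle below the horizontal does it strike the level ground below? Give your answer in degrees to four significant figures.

37.68°

With up positive and y = 0 at the ground: y(t) = 54.3 + (11.50) t − 4.905 t². Setting y = 0 and taking the positive root: t = [11.50 + √(11.50² + 2·9.81·54.3)] / 9.81 = (11.50 + 34.61) / 9.81 = 4.700 s.
At impact: v_y = v_y0 − g t = −34.61 m/s; vₓ = 44.80 m/s.
Angle below horizontal: arctan(|v_y|/vₓ) = arctan(34.61/44.80) = 37.68°.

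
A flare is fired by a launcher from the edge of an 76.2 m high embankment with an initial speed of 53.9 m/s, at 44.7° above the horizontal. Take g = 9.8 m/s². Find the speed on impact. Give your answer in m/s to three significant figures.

66.3 m/s

Resolve: vₓ = 53.90 cos 44.7° = 38.31 m/s and v_y0 = 53.90 sin 44.7° = 37.91 m/s.
With up positive and y = 0 at the ground: y(t) = 76.2 + (37.91) t − 4.900 t². Setting y = 0 and taking the positive root: t = [37.91 + √(37.91² + 2·9.80·76.2)] / 9.80 = (37.91 + 54.14) / 9.80 = 9.393 s.
Vertical velocity at impact: v_y = v_y0 − g t = 37.91 − 9.80 × 9.393 = −54.14 m/s.
Speed: |v| = √(vₓ² + v_y²) = √(38.31² + 54.14²) = 66.32 m/s.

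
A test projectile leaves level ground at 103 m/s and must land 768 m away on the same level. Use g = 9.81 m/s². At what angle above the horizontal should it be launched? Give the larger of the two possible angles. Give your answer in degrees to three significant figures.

67.4°

R = v₀² sin 2θ / g gives sin 2θ = gR/v₀² = 9.81·768/103² = 0.7102.
2θ = 45.25° or 180° − 45.25° = 134.8°, so θ = 22.62° or 67.38°.
The larger angle is 67.38°.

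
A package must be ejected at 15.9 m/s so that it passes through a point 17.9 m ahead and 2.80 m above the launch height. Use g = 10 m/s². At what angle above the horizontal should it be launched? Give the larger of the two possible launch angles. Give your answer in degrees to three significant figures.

Trajectory: y = x tanθ − g x² (1 + tan²θ)/(2v₀²). With x = 17.9, y = 2.80, v₀ = 15.9, g = 10.0:
6.337 tan²θ − 17.9 tanθ + (9.137) = 0.
tanθ = [17.9 ± √(17.9² − 4 × 6.337 × (9.137))] / (2 × 6.337) = (17.9 ± 9.424) / 12.67, giving tanθ = 0.6688 or 2.156.
θ = 33.77° or 65.12°; the larger is 65.12°.

65.1°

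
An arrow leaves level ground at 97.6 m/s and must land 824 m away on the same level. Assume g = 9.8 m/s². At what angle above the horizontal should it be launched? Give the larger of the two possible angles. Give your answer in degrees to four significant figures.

61.02°

From R = (v₀²/g) sin 2θ: sin 2θ = 9.80 × 824 / 9525.8 = 0.8477.
2θ = 57.96° or 180° − 57.96° = 122.0°, so θ = 28.98° or 61.02°.
The larger angle is 61.02°.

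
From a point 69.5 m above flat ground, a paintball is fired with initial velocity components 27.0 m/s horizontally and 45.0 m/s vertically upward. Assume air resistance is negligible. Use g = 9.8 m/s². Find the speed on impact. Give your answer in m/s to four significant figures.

64.16 m/s

Vertical motion (up positive, ground at y = 0): 4.900 t² − (45.00) t − 69.5 = 0, so t = (45.00 + √(45.00² + 2·9.80·69.5)) / 9.80 = (45.00 + 58.20) / 9.80 = 10.53 s.
Vertical velocity at impact: v_y = v_y0 − g t = 45.00 − 9.80 × 10.53 = −58.20 m/s.
Speed: |v| = √(vₓ² + v_y²) = √(27.00² + 58.20²) = 64.16 m/s.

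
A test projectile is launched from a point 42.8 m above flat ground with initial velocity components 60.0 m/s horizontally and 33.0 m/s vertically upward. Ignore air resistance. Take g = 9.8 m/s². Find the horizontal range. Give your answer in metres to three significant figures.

The projectile lands when y = 42.8 + (33.00) t − ½·9.80·t² = 0. Positive root: t = (33.00 + √(33.00² + 2·9.80·42.8)) / 9.80 = (33.00 + 43.91) / 9.80 = 7.848 s.
Horizontal distance: R = vₓ t = 60.00 × 7.848 = 470.9 m.

471 m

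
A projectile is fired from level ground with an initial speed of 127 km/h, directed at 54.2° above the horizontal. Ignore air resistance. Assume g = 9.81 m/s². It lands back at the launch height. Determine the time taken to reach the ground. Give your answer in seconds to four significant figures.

Convert: 127 km/h = 127/3.6 = 35.28 m/s.
Components: vₓ = 35.28 cos 54.2° = 20.64 m/s, v_y0 = 35.28 sin 54.2° = 28.61 m/s.
It returns to y = 0 when t = 2 v_y0 / g = 2(28.61)/9.81 = 5.833 s.

5.833 s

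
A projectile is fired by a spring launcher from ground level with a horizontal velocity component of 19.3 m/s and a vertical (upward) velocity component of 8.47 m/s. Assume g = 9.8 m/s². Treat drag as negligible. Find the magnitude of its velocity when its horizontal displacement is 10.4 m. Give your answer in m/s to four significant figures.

Time to reach x = 10.4 m: t = x/vₓ = 10.4/19.30 = 0.5389 s.
Vertical velocity there: v_y = v_y0 − g t = 8.470 − 9.80 × 0.5389 = 3.189 m/s.
Speed: √(vₓ² + v_y²) = √(19.30² + 3.189²) = 19.56 m/s.

19.56 m/s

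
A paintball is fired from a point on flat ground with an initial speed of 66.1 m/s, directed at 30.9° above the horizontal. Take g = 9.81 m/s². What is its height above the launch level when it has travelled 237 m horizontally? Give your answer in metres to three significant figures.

56.2 m

vₓ = 66.10 cos 30.9° = 56.72 m/s; v_y0 = 66.10 sin 30.9° = 33.95 m/s.
At x = 237 m, t = x/vₓ = 237/56.72 = 4.179 s.
Height: y = v_y0 t − ½ g t² = 33.95 × 4.179 − 4.905 × 4.179² = 141.8 − 85.64 = 56.20 m.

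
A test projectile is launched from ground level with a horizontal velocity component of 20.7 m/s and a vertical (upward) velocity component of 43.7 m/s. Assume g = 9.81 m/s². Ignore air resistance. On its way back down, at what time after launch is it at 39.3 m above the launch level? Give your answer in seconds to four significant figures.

Height y(t) = 43.70 t − 4.905 t² = 39.3 gives 4.905 t² − 43.70 t + 39.3 = 0.
t = [43.70 ± √(43.70² − 2·9.81·39.3)] / 9.81 = (43.70 ± 33.74) / 9.81, so t = 1.015 s or t = 7.894 s.
The descending-branch root is 7.894 s.

7.894 s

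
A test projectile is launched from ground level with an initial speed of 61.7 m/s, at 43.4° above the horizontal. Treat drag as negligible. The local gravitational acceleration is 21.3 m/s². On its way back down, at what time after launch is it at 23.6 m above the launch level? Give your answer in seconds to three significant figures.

3.31 s

Horizontal component vₓ = 61.70 cos 43.4° = 44.83 m/s; vertical v_y0 = 61.70 sin 43.4° = 42.39 m/s.
Require v_y0 t − ½ g t² = 23.6, i.e. 10.65 t² − 42.39 t + 23.6 = 0.
Quadratic formula: t = (42.39 ± √791.83) / 21.3 = (42.39 ± 28.14) / 21.3 → t = 0.6692 s or 3.311 s.
The descending-branch root is 3.311 s.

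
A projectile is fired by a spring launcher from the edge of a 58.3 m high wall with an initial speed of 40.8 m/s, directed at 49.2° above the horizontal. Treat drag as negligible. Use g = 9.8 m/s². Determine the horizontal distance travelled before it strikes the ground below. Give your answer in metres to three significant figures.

vₓ = 40.80 cos 49.2° = 26.66 m/s; v_y0 = 40.80 sin 49.2° = 30.89 m/s.
The projectile lands when y = 58.3 + (30.89) t − ½·9.80·t² = 0. Positive root: t = (30.89 + √(30.89² + 2·9.80·58.3)) / 9.80 = (30.89 + 45.79) / 9.80 = 7.824 s.
Horizontal distance: R = vₓ t = 26.66 × 7.824 = 208.6 m.

209 m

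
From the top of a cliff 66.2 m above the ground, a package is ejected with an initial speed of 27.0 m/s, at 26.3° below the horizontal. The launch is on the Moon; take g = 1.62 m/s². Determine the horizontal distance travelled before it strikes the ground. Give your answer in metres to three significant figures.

104 m

vₓ = 27.00 cos 26.3° = 24.21 m/s; v_y0 = −11.96 m/s (downward).
With up positive and y = 0 at the ground: y(t) = 66.2 + (−11.96) t − 0.8100 t². Setting y = 0 and taking the positive root: t = [−11.96 + √(11.96² + 2·1.62·66.2)] / 1.62 = (−11.96 + 18.91) / 1.62 = 4.289 s.
Horizontal distance: R = vₓ t = 24.21 × 4.289 = 103.8 m.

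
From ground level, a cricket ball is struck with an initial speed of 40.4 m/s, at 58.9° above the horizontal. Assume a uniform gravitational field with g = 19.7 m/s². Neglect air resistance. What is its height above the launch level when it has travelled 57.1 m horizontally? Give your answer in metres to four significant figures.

20.91 m

vₓ = 40.40 cos 58.9° = 20.87 m/s; v_y0 = 40.40 sin 58.9° = 34.59 m/s.
x = vₓ t ⇒ t = 57.1/20.87 = 2.736 s.
Height: y = v_y0 t − ½ g t² = 34.59 × 2.736 − 9.850 × 2.736² = 94.66 − 73.75 = 20.91 m.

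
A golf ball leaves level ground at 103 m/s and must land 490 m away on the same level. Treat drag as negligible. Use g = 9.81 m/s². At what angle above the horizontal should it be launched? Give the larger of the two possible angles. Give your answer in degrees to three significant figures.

From R = (v₀²/g) sin 2θ: sin 2θ = 9.81 × 490 / 10609 = 0.4531.
2θ = 26.94° or 180° − 26.94° = 153.1°, so θ = 13.47° or 76.53°.
The larger angle is 76.53°.

76.5°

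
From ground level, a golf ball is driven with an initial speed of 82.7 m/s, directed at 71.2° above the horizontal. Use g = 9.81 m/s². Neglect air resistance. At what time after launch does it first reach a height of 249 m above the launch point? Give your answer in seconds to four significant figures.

Horizontal component vₓ = 82.70 cos 71.2° = 26.65 m/s; vertical v_y0 = 82.70 sin 71.2° = 78.29 m/s.
Set y = v_y0 t − ½ g t² = 249: 4.905 t² − 78.29 t + 249 = 0.
Quadratic formula: t = (78.29 ± √1243.6) / 9.81 = (78.29 ± 35.26) / 9.81 → t = 4.386 s or 11.58 s.
The first (ascending) time is 4.386 s.

4.386 s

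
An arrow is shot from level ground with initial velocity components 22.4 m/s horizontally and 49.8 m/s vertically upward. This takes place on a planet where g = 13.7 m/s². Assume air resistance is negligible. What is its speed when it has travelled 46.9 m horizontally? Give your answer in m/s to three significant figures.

30.8 m/s

x = vₓ t ⇒ t = 46.9/22.40 = 2.094 s.
Vertical velocity there: v_y = v_y0 − g t = 49.80 − 13.7 × 2.094 = 21.12 m/s.
Speed: √(vₓ² + v_y²) = √(22.40² + 21.12²) = 30.78 m/s.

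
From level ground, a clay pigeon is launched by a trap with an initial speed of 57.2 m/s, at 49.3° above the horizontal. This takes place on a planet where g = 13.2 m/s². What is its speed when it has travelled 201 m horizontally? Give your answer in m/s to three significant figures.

Resolve: vₓ = 57.20 cos 49.3° = 37.30 m/s and v_y0 = 57.20 sin 49.3° = 43.37 m/s.
At x = 201 m, t = x/vₓ = 201/37.30 = 5.389 s.
Vertical velocity there: v_y = v_y0 − g t = 43.37 − 13.2 × 5.389 = −27.77 m/s.
Speed: √(vₓ² + v_y²) = √(37.30² + 27.77²) = 46.50 m/s.

46.5 m/s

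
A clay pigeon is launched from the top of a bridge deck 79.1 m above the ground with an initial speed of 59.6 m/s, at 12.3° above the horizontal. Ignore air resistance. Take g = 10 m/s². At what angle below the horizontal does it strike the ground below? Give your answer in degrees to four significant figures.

35.64°

Components: vₓ = 59.60 cos 12.3° = 58.23 m/s, v_y0 = 59.60 sin 12.3° = 12.70 m/s.
The projectile lands when y = 79.1 + (12.70) t − ½·10.0·t² = 0. Positive root: t = (12.70 + √(12.70² + 2·10.0·79.1)) / 10.0 = (12.70 + 41.75) / 10.0 = 5.445 s.
At impact: v_y = v_y0 − g t = −41.75 m/s; vₓ = 58.23 m/s.
Angle below horizontal: arctan(|v_y|/vₓ) = arctan(41.75/58.23) = 35.64°.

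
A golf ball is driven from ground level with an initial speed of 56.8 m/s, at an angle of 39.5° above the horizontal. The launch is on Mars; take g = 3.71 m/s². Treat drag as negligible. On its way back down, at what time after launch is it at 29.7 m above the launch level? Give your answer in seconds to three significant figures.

Components: vₓ = 56.80 cos 39.5° = 43.83 m/s, v_y0 = 56.80 sin 39.5° = 36.13 m/s.
Set y = v_y0 t − ½ g t² = 29.7: 1.855 t² − 36.13 t + 29.7 = 0.
t = [36.13 ± √(36.13² − 2·3.71·29.7)] / 3.71 = (36.13 ± 32.94) / 3.71, so t = 0.8600 s or t = 18.62 s.
The descending-branch root is 18.62 s.

18.6 s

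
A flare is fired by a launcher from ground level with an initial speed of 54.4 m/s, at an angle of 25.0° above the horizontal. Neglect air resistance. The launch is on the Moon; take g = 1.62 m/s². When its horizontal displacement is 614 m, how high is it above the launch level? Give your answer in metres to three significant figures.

vₓ = 54.40 cos 25.0° = 49.30 m/s; v_y0 = 54.40 sin 25.0° = 22.99 m/s.
Time to reach x = 614 m: t = x/vₓ = 614/49.30 = 12.45 s.
Height: y = v_y0 t − ½ g t² = 22.99 × 12.45 − 0.8100 × 12.45² = 286.3 − 125.6 = 160.7 m.

161 m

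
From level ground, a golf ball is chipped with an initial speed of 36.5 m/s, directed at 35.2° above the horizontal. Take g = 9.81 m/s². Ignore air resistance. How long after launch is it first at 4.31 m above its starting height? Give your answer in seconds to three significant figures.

0.216 s

vₓ = 36.50 cos 35.2° = 29.83 m/s; v_y0 = 36.50 sin 35.2° = 21.04 m/s.
Require v_y0 t − ½ g t² = 4.31, i.e. 4.905 t² − 21.04 t + 4.31 = 0.
t = [21.04 ± √(21.04² − 2·9.81·4.31)] / 9.81 = (21.04 ± 18.92) / 9.81, so t = 0.2157 s or t = 4.074 s.
The first (ascending) time is 0.2157 s.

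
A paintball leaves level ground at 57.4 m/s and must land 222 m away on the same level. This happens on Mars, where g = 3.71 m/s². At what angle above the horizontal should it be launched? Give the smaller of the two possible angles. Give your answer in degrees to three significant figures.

Level-ground range R = v₀² sin(2θ)/g ⇒ sin(2θ) = gR/v₀² = 3.71 × 222 / 57.4² = 0.2500.
2θ = 14.48° or 180° − 14.48° = 165.5°, so θ = 7.238° or 82.76°.
The smaller angle is 7.238°.

7.24°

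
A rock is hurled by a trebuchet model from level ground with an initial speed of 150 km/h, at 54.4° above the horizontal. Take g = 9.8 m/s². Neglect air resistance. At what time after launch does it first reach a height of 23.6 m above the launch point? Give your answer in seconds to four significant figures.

0.7859 s

Convert: 150 km/h = 150/3.6 = 41.67 m/s.
Horizontal component vₓ = 41.67 cos 54.4° = 24.26 m/s; vertical v_y0 = 41.67 sin 54.4° = 33.88 m/s.
Set y = v_y0 t − ½ g t² = 23.6: 4.900 t² − 33.88 t + 23.6 = 0.
Quadratic formula: t = (33.88 ± √685.24) / 9.80 = (33.88 ± 26.18) / 9.80 → t = 0.7859 s or 6.128 s.
The first (ascending) time is 0.7859 s.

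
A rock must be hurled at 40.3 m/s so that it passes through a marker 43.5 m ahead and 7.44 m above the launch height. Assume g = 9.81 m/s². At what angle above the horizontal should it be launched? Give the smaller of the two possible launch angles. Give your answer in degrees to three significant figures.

Trajectory: y = x tanθ − g x² (1 + tan²θ)/(2v₀²). With x = 43.5, y = 7.44, v₀ = 40.3, g = 9.81:
5.715 tan²θ − 43.5 tanθ + (13.15) = 0.
tanθ = [43.5 ± √(43.5² − 4 × 5.715 × (13.15))] / (2 × 5.715) = (43.5 ± 39.89) / 11.43, giving tanθ = 0.3155 or 7.296.
θ = 17.51° or 82.20°; the smaller is 17.51°.

17.5°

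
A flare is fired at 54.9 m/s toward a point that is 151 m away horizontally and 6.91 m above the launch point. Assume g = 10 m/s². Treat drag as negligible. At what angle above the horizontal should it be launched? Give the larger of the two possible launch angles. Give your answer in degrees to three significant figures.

74.8°

Trajectory: y = x tanθ − g x² (1 + tan²θ)/(2v₀²). With x = 151, y = 6.91, v₀ = 54.9, g = 10.0:
37.83 tan²θ − 151 tanθ + (44.74) = 0.
tanθ = [151 ± √(151² − 4 × 37.83 × (44.74))] / (2 × 37.83) = (151 ± 126.6) / 75.65, giving tanθ = 0.3223 or 3.670.
θ = 17.86° or 74.76°; the larger is 74.76°.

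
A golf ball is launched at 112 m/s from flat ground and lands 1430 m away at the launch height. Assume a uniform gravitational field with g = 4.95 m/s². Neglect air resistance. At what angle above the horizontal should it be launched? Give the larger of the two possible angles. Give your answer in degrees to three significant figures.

R = v₀² sin 2θ / g gives sin 2θ = gR/v₀² = 4.95·1430/112² = 0.5643.
2θ = 34.35° or 180° − 34.35° = 145.6°, so θ = 17.18° or 72.82°.
The larger angle is 72.82°.

72.8°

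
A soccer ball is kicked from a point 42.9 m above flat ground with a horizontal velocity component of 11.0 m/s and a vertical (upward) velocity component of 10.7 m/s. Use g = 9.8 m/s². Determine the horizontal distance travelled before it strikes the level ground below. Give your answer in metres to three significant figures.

With up positive and y = 0 at the ground: y(t) = 42.9 + (10.70) t − 4.900 t². Setting y = 0 and taking the positive root: t = [10.70 + √(10.70² + 2·9.80·42.9)] / 9.80 = (10.70 + 30.91) / 9.80 = 4.246 s.
Horizontal distance: R = vₓ t = 11.00 × 4.246 = 46.70 m.

46.7 m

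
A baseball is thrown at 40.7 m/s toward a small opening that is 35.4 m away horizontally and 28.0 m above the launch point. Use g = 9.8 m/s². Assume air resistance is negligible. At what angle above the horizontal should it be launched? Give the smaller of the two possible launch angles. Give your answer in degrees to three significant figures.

Trajectory: y = x tanθ − g x² (1 + tan²θ)/(2v₀²). With x = 35.4, y = 28.0, v₀ = 40.7, g = 9.80:
3.707 tan²θ − 35.4 tanθ + (31.71) = 0.
tanθ = [35.4 ± √(35.4² − 4 × 3.707 × (31.71))] / (2 × 3.707) = (35.4 ± 27.98) / 7.414, giving tanθ = 1.000 or 8.549.
θ = 45.01° or 83.33°; the smaller is 45.01°.

45.0°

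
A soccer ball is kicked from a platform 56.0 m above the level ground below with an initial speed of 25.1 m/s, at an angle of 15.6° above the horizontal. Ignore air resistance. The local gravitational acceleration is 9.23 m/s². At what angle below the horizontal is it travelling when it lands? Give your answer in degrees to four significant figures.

Resolve: vₓ = 25.10 cos 15.6° = 24.18 m/s and v_y0 = 25.10 sin 15.6° = 6.750 m/s.
With up positive and y = 0 at the ground: y(t) = 56.0 + (6.750) t − 4.615 t². Setting y = 0 and taking the positive root: t = [6.750 + √(6.750² + 2·9.23·56.0)] / 9.23 = (6.750 + 32.85) / 9.23 = 4.291 s.
At impact: v_y = v_y0 − g t = −32.85 m/s; vₓ = 24.18 m/s.
Angle below horizontal: arctan(|v_y|/vₓ) = arctan(32.85/24.18) = 53.65°.

53.65°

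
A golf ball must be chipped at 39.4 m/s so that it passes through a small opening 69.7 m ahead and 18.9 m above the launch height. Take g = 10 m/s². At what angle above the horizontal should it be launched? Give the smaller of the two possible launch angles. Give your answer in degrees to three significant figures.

29.6°

Trajectory: y = x tanθ − g x² (1 + tan²θ)/(2v₀²). With x = 69.7, y = 18.9, v₀ = 39.4, g = 10.0:
15.65 tan²θ − 69.7 tanθ + (34.55) = 0.
tanθ = [69.7 ± √(69.7² − 4 × 15.65 × (34.55))] / (2 × 15.65) = (69.7 ± 51.92) / 31.29, giving tanθ = 0.5681 or 3.886.
θ = 29.60° or 75.57°; the smaller is 29.60°.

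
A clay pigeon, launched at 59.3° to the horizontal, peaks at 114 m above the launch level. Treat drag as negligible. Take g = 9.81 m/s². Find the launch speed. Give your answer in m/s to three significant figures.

55.0 m/s

At the peak v_y = 0, so v_y0 = √(2gH) = √(2 × 9.81 × 114) = 47.29 m/s.
v_y0 = v₀ sin θ ⇒ v₀ = 47.29 / sin 59.3° = 55.00 m/s.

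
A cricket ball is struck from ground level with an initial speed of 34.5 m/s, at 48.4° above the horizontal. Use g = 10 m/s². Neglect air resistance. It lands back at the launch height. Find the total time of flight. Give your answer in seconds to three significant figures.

5.16 s

Components: vₓ = 34.50 cos 48.4° = 22.91 m/s, v_y0 = 34.50 sin 48.4° = 25.80 m/s.
Time of flight on level ground: T = 2 v_y0 / g = 2 × 25.80 / 10.0 = 5.160 s.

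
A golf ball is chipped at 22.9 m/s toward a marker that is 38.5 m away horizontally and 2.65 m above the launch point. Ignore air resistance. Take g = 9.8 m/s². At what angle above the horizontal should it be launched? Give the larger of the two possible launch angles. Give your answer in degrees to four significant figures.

66.04°

Trajectory: y = x tanθ − g x² (1 + tan²θ)/(2v₀²). With x = 38.5, y = 2.65, v₀ = 22.9, g = 9.80:
13.85 tan²θ − 38.5 tanθ + (16.50) = 0.
tanθ = [38.5 ± √(38.5² − 4 × 13.85 × (16.50))] / (2 × 13.85) = (38.5 ± 23.84) / 27.70, giving tanθ = 0.5294 or 2.250.
θ = 27.90° or 66.04°; the larger is 66.04°.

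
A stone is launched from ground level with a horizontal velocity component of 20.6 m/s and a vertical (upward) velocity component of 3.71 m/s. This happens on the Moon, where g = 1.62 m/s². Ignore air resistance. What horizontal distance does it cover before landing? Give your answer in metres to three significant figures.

94.4 m

Time aloft: T = 2 v_y0 / g = 2 × 3.710 / 1.62 = 4.580 s.
Range: R = vₓ T = 20.60 × 4.580 = 94.35 m.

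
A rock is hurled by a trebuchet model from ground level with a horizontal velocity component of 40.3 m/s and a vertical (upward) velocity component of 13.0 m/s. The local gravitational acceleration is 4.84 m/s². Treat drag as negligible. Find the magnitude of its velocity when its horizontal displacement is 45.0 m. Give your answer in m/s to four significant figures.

41.01 m/s

At x = 45.0 m, t = x/vₓ = 45.0/40.30 = 1.117 s.
Vertical velocity there: v_y = v_y0 − g t = 13.00 − 4.84 × 1.117 = 7.596 m/s.
Speed: √(vₓ² + v_y²) = √(40.30² + 7.596²) = 41.01 m/s.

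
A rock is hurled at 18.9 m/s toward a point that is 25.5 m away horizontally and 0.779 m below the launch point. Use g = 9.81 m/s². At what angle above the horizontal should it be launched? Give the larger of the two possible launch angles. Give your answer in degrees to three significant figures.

Trajectory: y = x tanθ − g x² (1 + tan²θ)/(2v₀²). With x = 25.5, y = −0.779, v₀ = 18.9, g = 9.81:
8.929 tan²θ − 25.5 tanθ + (8.150) = 0.
tanθ = [25.5 ± √(25.5² − 4 × 8.929 × (8.150))] / (2 × 8.929) = (25.5 ± 18.95) / 17.86, giving tanθ = 0.3667 or 2.489.
θ = 20.14° or 68.11°; the larger is 68.11°.

68.1°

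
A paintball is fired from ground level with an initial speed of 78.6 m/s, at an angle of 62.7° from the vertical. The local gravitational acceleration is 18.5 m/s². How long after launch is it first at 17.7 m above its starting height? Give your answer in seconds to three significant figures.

Resolve: vₓ = 78.60 sin 62.7° = 69.85 m/s and v_y0 = 78.60 cos 62.7° = 36.05 m/s.
Height y(t) = 36.05 t − 9.250 t² = 17.7 gives 9.250 t² − 36.05 t + 17.7 = 0.
t = [36.05 ± √(36.05² − 2·18.5·17.7)] / 18.5 = (36.05 ± 25.39) / 18.5, so t = 0.5762 s or t = 3.321 s.
The first (ascending) time is 0.5762 s.

0.576 s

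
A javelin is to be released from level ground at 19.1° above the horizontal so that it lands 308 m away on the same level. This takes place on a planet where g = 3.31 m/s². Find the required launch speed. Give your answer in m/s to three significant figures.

On level ground R = v₀² sin 2θ / g ⇒ v₀ = √(gR / sin 2θ).
v₀ = √(3.31 × 308 / sin 38.20°) = √(1019 / 0.6184) = √1648.6 = 40.60 m/s.

40.6 m/s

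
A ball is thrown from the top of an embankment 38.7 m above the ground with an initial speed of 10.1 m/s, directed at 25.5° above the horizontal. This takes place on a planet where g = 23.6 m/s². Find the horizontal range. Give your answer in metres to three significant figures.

Horizontal component vₓ = 10.10 cos 25.5° = 9.116 m/s; vertical v_y0 = 10.10 sin 25.5° = 4.348 m/s.
The projectile lands when y = 38.7 + (4.348) t − ½·23.6·t² = 0. Positive root: t = (4.348 + √(4.348² + 2·23.6·38.7)) / 23.6 = (4.348 + 42.96) / 23.6 = 2.005 s.
Horizontal distance: R = vₓ t = 9.116 × 2.005 = 18.27 m.

18.3 m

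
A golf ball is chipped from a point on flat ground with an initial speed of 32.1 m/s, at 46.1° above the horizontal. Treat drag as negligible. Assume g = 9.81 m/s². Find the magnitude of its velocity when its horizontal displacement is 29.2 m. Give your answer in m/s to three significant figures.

24.5 m/s

Components: vₓ = 32.10 cos 46.1° = 22.26 m/s, v_y0 = 32.10 sin 46.1° = 23.13 m/s.
At x = 29.2 m, t = x/vₓ = 29.2/22.26 = 1.312 s.
Vertical velocity there: v_y = v_y0 − g t = 23.13 − 9.81 × 1.312 = 10.26 m/s.
Speed: √(vₓ² + v_y²) = √(22.26² + 10.26²) = 24.51 m/s.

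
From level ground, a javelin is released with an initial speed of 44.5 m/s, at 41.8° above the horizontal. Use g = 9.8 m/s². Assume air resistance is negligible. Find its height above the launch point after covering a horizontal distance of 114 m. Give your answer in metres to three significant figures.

44.1 m

Resolve: vₓ = 44.50 cos 41.8° = 33.17 m/s and v_y0 = 44.50 sin 41.8° = 29.66 m/s.
Time to reach x = 114 m: t = x/vₓ = 114/33.17 = 3.436 s.
Height: y = v_y0 t − ½ g t² = 29.66 × 3.436 − 4.900 × 3.436² = 101.9 − 57.87 = 44.06 m.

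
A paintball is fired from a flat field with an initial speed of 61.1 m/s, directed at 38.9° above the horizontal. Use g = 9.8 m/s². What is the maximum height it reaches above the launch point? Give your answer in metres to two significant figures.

75 m

vₓ = 61.10 cos 38.9° = 47.55 m/s; v_y0 = 61.10 sin 38.9° = 38.37 m/s.
Peak height H = v_y0² / (2g) = 1472.1 / 19.60 = 75.11 m.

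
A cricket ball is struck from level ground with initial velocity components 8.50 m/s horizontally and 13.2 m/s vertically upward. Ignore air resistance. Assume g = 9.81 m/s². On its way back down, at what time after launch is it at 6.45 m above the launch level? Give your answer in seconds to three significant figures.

Height y(t) = 13.20 t − 4.905 t² = 6.45 gives 4.905 t² − 13.20 t + 6.45 = 0.
Quadratic formula: t = (13.20 ± √47.691) / 9.81 = (13.20 ± 6.906) / 9.81 → t = 0.6416 s or 2.050 s.
The descending-branch root is 2.050 s.

2.05 s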